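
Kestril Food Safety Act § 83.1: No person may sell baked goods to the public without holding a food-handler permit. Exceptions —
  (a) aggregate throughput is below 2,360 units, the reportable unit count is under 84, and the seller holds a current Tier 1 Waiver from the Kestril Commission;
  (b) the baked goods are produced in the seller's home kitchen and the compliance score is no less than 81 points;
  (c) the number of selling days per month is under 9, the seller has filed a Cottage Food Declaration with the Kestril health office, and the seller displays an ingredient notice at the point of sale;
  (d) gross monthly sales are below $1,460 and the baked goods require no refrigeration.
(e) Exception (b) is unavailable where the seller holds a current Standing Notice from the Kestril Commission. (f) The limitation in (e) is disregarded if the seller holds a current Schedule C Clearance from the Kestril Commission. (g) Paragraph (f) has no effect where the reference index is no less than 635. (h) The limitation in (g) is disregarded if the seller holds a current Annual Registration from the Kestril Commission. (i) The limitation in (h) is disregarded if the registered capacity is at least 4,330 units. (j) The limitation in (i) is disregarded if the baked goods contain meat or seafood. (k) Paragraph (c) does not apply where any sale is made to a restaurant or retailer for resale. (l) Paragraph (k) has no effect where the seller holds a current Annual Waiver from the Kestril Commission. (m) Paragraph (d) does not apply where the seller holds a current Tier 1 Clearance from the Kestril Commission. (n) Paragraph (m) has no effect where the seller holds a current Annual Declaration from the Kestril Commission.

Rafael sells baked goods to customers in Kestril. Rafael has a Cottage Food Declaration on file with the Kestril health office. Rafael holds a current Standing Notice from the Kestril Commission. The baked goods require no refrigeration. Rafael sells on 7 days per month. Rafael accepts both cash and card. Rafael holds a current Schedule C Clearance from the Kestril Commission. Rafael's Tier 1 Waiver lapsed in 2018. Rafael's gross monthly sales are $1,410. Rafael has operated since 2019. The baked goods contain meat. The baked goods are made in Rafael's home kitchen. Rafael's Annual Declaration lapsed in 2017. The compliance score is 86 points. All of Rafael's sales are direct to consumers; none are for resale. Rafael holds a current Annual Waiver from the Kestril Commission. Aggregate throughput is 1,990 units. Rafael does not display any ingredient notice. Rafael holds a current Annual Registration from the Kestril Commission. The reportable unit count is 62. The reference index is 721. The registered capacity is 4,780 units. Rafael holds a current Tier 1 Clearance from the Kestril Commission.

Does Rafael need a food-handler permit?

Exception (a) requires that the seller holds a current Tier 1 Waiver from the Kestril Commission; but no current Tier 1 Waiver is held, so (a) is unavailable.
All of (b)'s requirements are met (the baked goods are home-kitchen produced; the compliance score is 86 points, meeting the 81 points threshold). Applying paragraphs (e)–(j): (e) would limit (b) — a current Standing Notice is held — but (f) sets (e) aside: (f) operates against (e): a current Schedule C Clearance is held. (g) is triggered (the reference index is 721, meeting the 635 threshold), but is itself disapplied by (h): (h) operates against (g): a current Annual Registration is held. (i) is triggered (the registered capacity is 4,780 units, meeting the 4,330 units threshold), but is displaced by (j): (j) operates against (i): the baked goods contain meat. So (b) applies.
Exception (c) does not apply: no ingredient notice is displayed.
Exception (d)'s conditions are all satisfied: gross monthly sales are $1,410, below the $1,460 limit; the baked goods are shelf-stable. But: (m) operates — a current Tier 1 Clearance is held. (n) is not engaged (no current Annual Declaration is held), so (m) stands. Exception (d) does not apply.

No — exception (b) applies; Rafael is not required to hold a food-handler permit.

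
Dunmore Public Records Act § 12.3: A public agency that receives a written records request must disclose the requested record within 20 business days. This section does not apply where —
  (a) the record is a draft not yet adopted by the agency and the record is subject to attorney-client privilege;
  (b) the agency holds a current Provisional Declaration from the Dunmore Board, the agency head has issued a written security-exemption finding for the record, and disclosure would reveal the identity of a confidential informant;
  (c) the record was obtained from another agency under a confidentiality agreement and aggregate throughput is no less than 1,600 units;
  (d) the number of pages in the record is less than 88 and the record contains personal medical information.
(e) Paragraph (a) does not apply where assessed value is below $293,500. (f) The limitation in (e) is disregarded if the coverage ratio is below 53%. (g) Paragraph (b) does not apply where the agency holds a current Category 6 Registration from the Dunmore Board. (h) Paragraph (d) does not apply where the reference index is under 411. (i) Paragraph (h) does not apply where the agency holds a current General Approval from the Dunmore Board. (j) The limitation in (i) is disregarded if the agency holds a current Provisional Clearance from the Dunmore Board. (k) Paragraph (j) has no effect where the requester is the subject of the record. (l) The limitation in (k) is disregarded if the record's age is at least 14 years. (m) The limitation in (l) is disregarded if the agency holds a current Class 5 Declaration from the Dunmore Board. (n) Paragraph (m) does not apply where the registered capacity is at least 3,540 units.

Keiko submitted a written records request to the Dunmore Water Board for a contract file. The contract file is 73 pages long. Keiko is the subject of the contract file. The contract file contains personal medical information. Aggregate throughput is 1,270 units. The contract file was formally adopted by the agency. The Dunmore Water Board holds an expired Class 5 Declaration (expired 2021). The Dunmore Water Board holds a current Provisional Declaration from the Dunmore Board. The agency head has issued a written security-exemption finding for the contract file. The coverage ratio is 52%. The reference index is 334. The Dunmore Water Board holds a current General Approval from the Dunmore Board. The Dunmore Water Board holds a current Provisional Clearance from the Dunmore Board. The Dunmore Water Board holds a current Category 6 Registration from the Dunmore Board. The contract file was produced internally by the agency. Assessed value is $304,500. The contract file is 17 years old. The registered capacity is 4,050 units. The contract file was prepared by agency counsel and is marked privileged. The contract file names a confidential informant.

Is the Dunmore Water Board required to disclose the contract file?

Yes — the Dunmore Water Board must disclose the contract file.

Exception (a) does not apply: the contract file has been formally adopted.
All of (b)'s requirements are met (a current Provisional Declaration is held; a written security-exemption finding has been issued; the contract file names a confidential informant). However, paragraph (g) must be considered: (g) is triggered — a current Category 6 Registration is held. (b) is therefore removed.
Exception (c) fails — the contract file was produced internally.
Exception (d) is satisfied on its face — the number of pages in the record is 73, less than the 88 limit; the contract file contains personal medical information. However, paragraphs (h)–(n) must be considered: (h) is triggered — the reference index is 334, under the 411 limit. (i) is engaged (a current General Approval is held), but yields to (j): (j) is engaged — a current Provisional Clearance is held. (k) would limit (j) — Keiko is the subject of the contract file — but (l) sets (k) aside: (l) operates against (k): the record's age is 17 years, meeting the 14 years threshold. (m) is inapplicable (there is no Class 5 Declaration in force), so (l) stands. Exception (d) does not apply.
Every exception is unavailable, so the rule governs.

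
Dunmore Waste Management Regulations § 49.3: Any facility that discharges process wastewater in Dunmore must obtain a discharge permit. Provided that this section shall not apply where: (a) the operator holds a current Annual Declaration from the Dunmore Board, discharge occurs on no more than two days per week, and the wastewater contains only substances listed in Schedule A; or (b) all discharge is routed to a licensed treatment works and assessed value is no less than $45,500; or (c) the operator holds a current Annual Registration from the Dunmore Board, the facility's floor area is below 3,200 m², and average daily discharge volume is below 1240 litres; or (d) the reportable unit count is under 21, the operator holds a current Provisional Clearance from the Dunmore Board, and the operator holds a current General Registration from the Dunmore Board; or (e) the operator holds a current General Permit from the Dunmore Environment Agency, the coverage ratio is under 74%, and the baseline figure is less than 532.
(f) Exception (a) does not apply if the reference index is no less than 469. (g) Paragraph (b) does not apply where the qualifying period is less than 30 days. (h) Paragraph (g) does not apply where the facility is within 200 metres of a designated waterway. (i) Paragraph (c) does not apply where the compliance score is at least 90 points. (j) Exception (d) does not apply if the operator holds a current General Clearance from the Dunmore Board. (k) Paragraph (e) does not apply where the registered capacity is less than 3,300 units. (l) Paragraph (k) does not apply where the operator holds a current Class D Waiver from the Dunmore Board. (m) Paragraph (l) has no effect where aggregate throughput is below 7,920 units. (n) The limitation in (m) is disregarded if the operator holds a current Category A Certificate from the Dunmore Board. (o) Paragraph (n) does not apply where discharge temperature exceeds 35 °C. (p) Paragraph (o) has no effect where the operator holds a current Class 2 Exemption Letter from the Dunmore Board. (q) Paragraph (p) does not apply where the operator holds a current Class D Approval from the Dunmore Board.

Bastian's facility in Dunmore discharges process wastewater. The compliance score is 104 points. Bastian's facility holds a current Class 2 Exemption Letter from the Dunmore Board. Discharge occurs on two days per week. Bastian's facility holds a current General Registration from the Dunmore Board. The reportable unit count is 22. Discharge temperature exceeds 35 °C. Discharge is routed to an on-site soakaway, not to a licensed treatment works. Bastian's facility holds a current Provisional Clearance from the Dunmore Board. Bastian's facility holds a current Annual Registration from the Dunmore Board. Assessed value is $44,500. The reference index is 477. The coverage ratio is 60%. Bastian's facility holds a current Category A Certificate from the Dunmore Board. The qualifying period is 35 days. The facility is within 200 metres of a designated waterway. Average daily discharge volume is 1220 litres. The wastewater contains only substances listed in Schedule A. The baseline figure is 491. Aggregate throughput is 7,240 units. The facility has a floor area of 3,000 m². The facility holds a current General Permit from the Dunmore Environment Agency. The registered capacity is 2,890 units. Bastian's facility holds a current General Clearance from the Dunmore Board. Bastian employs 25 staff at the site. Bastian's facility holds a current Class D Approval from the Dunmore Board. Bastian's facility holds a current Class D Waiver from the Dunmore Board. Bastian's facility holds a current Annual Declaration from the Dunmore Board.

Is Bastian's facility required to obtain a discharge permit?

Exception (a)'s conditions are all satisfied: a current Annual Declaration is held; discharge occurs on no more than two days per week; the wastewater is Schedule-A-only. But: (f) operates against (a): the reference index is 477, meeting the 469 threshold. (a) is therefore removed.
Exception (b) does not apply: discharge is not routed to a licensed treatment works.
Exception (c): a current Annual Registration is held; the facility's floor area is 3,000 m², below the 3,200 m² limit; average daily discharge volume is 1220 litres, below the 1240 litres limit — every condition holds. But applying paragraph (i): (i) is triggered — the compliance score is 104 points, meeting the 90 points threshold. (c) is therefore removed.
Exception (d) does not apply: the reportable unit count is 22, not under 21.
All of (e)'s requirements are met (a current General Permit is held; the coverage ratio is 60%, under the 74% limit; the baseline figure is 491, less than the 532 limit). But: (k) operates against (e): the registered capacity is 2,890 units, less than the 3,300 units limit. (l) would limit (k) — a current Class D Waiver is held — but (m) sets (l) aside: (m) operates — aggregate throughput is 7,240 units, below the 7,920 units limit. (n) applies (a current Category A Certificate is held), but yields to (o): (o) operates — discharge temperature exceeds 35 °C. (p) would limit (o) — a current Class 2 Exemption Letter is held — but (q) sets (p) aside: (q) operates against (p): a current Class D Approval is held. (e) is therefore removed.
No exception displaces § 49.3.

Yes — Bastian's facility must obtain a discharge permit.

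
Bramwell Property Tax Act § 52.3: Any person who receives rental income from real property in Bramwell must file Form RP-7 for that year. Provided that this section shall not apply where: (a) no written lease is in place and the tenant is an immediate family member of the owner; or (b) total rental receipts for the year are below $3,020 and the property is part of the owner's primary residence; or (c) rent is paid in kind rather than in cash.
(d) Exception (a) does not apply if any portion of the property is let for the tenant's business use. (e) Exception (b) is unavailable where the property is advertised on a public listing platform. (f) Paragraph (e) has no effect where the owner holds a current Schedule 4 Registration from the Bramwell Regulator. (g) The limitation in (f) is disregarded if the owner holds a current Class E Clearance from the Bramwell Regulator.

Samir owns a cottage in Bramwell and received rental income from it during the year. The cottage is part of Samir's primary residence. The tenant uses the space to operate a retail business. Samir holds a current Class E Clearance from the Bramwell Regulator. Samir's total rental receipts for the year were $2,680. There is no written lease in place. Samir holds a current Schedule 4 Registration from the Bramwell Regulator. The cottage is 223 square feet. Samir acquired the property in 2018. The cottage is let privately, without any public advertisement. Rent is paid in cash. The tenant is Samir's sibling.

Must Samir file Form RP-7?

Exception (a) is satisfied on its face — there is no written lease; the tenant is an immediate family member. But applying paragraph (d): (d) operates against (a): the space is let for business use. (a) is therefore removed.
Exception (b)'s conditions are all satisfied: total rental receipts for the year are $2,680, below the $3,020 limit; the cottage is part of the primary residence. Applying paragraphs (e)–(g): (e), which would limit (b), does not operate here: the property is let privately without advertisement. (b) remains available.
Exception (c) fails — rent is paid in cash.

No — exception (b) applies; Samir is not required to file Form RP-7.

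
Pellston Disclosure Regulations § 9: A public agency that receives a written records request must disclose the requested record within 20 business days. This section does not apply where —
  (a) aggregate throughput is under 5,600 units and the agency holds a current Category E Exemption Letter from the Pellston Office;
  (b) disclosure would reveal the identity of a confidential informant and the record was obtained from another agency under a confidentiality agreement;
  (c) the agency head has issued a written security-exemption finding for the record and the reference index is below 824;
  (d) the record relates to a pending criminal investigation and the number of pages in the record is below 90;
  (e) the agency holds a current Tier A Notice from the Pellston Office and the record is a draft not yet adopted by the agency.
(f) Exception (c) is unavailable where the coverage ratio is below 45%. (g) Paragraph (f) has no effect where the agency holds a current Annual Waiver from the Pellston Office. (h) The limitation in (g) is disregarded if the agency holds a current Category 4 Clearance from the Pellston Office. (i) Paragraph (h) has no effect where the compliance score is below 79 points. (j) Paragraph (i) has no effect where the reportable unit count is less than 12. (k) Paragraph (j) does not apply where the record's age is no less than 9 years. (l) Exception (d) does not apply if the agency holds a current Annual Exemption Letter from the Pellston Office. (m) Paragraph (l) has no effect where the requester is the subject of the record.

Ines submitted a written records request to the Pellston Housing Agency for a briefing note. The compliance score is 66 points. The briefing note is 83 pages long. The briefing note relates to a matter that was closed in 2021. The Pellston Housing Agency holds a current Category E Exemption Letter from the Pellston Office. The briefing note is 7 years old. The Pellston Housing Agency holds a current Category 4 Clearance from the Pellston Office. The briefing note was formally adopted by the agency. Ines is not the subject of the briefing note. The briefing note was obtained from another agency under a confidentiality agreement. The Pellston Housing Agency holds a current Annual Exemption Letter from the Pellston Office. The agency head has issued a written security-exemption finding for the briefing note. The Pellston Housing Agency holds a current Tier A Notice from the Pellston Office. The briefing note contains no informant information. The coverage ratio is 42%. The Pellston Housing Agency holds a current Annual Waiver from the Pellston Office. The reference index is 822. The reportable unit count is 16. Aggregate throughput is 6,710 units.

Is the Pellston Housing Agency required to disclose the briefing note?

No — exception (c) applies; the Pellston Housing Agency is not required to disclose the briefing note.

Exception (a) requires that aggregate throughput is under 5,600 units; but aggregate throughput is 6,710 units, not under 5,600 units, so (a) is unavailable.
Exception (b) does not apply: the briefing note contains no informant information.
All of (c)'s requirements are met (a written security-exemption finding has been issued; the reference index is 822, below the 824 limit). As to paragraphs (f)–(k): (f) is triggered (the coverage ratio is 42%, below the 45% limit), but yields to (g): (g) operates against (f): a current Annual Waiver is held. (h) would limit (g) — a current Category 4 Clearance is held — but (i) sets (h) aside: (i) operates against (h): the compliance score is 66 points, below the 79 points limit. (j) does not operate here (the reportable unit count is 16, not less than 12), so (i) stands. So (c) applies.
Exception (d) requires that the record relates to a pending criminal investigation; but the briefing note relates to a closed matter, so (d) is unavailable.
Exception (e) does not apply: the briefing note has been formally adopted.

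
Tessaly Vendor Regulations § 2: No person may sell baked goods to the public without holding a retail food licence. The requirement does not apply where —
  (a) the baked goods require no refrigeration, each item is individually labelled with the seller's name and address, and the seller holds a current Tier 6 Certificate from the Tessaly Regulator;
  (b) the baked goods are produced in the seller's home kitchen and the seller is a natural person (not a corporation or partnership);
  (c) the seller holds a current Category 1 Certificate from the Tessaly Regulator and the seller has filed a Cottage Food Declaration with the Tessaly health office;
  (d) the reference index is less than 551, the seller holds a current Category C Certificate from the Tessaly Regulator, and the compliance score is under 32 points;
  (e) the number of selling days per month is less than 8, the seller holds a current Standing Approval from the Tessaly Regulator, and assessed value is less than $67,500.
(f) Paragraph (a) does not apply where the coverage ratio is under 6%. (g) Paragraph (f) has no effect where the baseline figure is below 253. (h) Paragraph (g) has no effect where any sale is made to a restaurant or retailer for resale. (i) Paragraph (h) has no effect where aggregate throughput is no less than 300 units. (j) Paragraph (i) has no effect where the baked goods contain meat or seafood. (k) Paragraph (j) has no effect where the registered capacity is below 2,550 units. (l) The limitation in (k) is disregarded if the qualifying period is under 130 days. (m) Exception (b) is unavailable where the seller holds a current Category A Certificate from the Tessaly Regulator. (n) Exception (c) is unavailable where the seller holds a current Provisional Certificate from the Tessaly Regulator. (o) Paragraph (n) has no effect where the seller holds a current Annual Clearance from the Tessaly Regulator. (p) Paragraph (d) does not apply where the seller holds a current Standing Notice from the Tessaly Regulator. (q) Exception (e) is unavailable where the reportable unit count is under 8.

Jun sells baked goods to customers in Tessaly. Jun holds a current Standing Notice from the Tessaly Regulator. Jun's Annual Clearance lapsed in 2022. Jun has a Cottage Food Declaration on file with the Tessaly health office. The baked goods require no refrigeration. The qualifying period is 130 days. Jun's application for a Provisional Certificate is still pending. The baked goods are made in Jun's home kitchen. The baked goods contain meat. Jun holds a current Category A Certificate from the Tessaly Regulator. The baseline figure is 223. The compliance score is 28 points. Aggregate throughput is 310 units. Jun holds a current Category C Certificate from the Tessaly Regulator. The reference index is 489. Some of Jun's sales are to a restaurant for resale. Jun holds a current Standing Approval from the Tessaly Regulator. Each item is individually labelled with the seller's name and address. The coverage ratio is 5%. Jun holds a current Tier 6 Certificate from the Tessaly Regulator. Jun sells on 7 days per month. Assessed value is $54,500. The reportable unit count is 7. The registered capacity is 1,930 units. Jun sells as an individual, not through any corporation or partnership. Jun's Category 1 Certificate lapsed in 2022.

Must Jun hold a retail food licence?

No — exception (a) applies; Jun is not required to hold a retail food licence.

Exception (a): the baked goods are shelf-stable; items are individually labelled; a current Tier 6 Certificate is held — every condition holds. As to paragraphs (f)–(l): (f) would limit (a) — the coverage ratio is 5%, under the 6% limit — but (g) sets (f) aside: (g) operates — the baseline figure is 223, below the 253 limit. (h) would limit (g) — some sales are to a restaurant for resale — but (i) sets (h) aside: (i) is triggered — aggregate throughput is 310 units, meeting the 300 units threshold. (j) is triggered (the baked goods contain meat), but is set aside by (k): (k) operates against (j): the registered capacity is 1,930 units, below the 2,550 units limit. (l), which would lift (k), is inapplicable — the qualifying period is 130 days, not under 130 days. So (a) applies.
All of (b)'s requirements are met (the baked goods are home-kitchen produced; the seller is a natural person). However, paragraph (m) must be considered: (m) applies — a current Category A Certificate is held. (b) is therefore removed.
Exception (c) does not apply: no current Category 1 Certificate is held.
Exception (d): the reference index is 489, less than the 551 limit; a current Category C Certificate is held; the compliance score is 28 points, under the 32 points limit — every condition holds. But: (p) operates — a current Standing Notice is held. So (d) is unavailable.
All of (e)'s requirements are met (the number of selling days per month is 7, less than the 8 limit; a current Standing Approval is held; assessed value is $54,500, less than the $67,500 limit). However, paragraph (q) must be considered: (q) operates against (e): the reportable unit count is 7, under the 8 limit. Exception (e) does not apply.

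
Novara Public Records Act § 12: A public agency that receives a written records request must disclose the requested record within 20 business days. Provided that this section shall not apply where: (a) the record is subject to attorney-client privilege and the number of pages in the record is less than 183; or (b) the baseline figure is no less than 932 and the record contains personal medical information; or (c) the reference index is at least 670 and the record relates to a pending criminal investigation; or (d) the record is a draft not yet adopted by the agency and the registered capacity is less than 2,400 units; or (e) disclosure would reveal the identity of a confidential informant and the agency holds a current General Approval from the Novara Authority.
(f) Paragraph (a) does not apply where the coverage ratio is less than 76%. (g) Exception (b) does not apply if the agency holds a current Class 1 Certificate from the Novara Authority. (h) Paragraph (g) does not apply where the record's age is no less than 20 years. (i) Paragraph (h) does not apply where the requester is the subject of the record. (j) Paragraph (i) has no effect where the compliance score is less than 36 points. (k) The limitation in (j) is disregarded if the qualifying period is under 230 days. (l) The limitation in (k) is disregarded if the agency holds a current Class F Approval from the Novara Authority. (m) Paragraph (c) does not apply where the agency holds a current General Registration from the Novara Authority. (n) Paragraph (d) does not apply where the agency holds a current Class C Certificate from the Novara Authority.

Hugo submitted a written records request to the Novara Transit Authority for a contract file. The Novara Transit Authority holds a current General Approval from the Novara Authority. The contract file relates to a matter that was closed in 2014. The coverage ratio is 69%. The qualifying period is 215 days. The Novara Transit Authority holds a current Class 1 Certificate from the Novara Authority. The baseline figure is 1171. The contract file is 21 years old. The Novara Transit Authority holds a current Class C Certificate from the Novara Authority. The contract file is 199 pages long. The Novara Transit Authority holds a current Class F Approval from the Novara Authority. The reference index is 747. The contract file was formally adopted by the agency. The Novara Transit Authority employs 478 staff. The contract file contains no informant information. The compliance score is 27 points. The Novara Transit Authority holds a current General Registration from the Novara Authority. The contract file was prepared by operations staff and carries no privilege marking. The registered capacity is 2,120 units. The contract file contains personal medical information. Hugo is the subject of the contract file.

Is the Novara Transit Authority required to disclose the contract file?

Exception (a) does not apply: the contract file carries no privilege marking.
All of (b)'s requirements are met (the baseline figure is 1,171, meeting the 932 threshold; the contract file contains personal medical information). Considering the limiting provisions: (g) is engaged (a current Class 1 Certificate is held), but is overridden by (h): (h) is triggered — the record's age is 21 years, meeting the 20 years threshold. (i) would limit (h) — Hugo is the subject of the contract file — but (j) sets (i) aside: (j) operates against (i): the compliance score is 27 points, less than the 36 points limit. (k) is triggered (the qualifying period is 215 days, under the 230 days limit), but is overridden by (l): (l) is engaged — a current Class F Approval is held. (b) remains available.
Exception (c) fails — the contract file relates to a closed matter.
Exception (d) fails — the contract file has been formally adopted.
Exception (e) requires that disclosure would reveal the identity of a confidential informant; but the contract file contains no informant information, so (e) is unavailable.

No — exception (b) applies; the Novara Transit Authority is not required to disclose the contract file.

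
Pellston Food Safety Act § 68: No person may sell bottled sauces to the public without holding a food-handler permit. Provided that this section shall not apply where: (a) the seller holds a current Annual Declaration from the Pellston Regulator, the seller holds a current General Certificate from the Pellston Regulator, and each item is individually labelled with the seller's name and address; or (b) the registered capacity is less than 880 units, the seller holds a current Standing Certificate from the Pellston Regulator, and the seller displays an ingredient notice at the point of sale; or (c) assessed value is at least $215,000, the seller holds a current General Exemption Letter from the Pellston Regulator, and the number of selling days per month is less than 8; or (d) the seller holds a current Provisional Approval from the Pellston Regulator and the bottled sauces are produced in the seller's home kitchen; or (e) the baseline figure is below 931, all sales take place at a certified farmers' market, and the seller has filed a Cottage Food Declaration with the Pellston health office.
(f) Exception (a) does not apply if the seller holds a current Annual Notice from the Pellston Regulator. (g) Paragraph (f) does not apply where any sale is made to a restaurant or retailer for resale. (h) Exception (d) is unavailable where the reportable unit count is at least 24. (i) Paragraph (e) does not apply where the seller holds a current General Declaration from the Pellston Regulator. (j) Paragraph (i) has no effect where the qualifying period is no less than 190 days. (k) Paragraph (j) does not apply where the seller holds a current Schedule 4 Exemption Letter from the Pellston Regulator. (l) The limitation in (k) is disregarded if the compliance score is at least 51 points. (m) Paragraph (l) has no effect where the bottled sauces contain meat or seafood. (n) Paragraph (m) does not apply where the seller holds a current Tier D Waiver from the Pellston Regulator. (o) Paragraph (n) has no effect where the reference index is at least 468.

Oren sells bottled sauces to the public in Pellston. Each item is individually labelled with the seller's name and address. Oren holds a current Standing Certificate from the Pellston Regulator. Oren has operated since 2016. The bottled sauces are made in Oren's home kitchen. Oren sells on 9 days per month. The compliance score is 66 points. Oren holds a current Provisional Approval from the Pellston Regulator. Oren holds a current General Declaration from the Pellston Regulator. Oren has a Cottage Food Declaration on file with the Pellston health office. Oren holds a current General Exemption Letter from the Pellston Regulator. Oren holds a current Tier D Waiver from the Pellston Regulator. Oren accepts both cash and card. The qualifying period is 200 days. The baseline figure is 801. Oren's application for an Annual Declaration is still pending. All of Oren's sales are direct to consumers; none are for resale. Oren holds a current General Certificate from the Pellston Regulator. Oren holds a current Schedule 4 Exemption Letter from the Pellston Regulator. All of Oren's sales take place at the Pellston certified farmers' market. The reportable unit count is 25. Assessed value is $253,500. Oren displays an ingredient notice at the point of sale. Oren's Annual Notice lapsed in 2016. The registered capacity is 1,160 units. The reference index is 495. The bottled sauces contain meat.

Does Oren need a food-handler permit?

Yes — Oren must hold a food-handler permit.

Exception (a) requires that the seller holds a current Annual Declaration from the Pellston Regulator; but there is no Annual Declaration in force, so (a) is unavailable.
Exception (b) does not apply: the registered capacity is 1,160 units, not less than 880 units.
Exception (c) fails — the number of selling days per month is 9, not less than 8.
All of (d)'s requirements are met (a current Provisional Approval is held; the bottled sauces are home-kitchen produced). But: (h) is triggered — the reportable unit count is 25, meeting the 24 threshold. So (d) is unavailable.
All of (e)'s requirements are met (the baseline figure is 801, below the 931 limit; all sales are at a certified farmers' market; a Cottage Food Declaration is on file). Turning to paragraphs (i)–(o): (i) operates against (e): a current General Declaration is held. (j) is engaged (the qualifying period is 200 days, meeting the 190 days threshold), but is itself disapplied by (k): (k) operates against (j): a current Schedule 4 Exemption Letter is held. (l) would limit (k) — the compliance score is 66 points, meeting the 51 points threshold — but (m) sets (l) aside: (m) operates against (l): the bottled sauces contain meat. (n) would limit (m) — a current Tier D Waiver is held — but (o) sets (n) aside: (o) applies — the reference index is 495, meeting the 468 threshold. (e) is therefore removed.
Every exception is unavailable, so the rule governs.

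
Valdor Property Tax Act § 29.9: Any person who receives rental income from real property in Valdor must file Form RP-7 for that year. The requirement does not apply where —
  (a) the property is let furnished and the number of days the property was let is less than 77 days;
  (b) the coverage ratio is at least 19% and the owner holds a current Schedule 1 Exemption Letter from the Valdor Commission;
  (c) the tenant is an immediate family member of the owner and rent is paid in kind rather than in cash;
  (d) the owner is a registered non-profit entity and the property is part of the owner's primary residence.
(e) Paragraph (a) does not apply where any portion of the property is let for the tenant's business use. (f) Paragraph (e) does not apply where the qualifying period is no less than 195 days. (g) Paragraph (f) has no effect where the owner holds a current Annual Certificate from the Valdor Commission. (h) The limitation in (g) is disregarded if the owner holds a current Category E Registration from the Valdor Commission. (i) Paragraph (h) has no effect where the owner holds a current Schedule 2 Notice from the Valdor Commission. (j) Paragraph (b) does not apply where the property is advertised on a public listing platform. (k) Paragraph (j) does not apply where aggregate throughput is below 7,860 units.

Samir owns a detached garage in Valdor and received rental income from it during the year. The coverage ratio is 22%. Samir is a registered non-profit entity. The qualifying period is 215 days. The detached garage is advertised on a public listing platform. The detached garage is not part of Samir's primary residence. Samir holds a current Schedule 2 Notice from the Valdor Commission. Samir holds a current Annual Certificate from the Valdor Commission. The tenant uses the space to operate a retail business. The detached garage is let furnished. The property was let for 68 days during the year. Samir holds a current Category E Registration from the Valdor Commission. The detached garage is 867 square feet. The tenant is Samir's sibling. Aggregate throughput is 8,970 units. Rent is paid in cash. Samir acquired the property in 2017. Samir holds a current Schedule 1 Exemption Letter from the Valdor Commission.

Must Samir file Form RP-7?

Yes — Samir must file Form RP-7.

Exception (a) is satisfied on its face — the property is let furnished; the number of days the property was let is 68 days, less than the 77 days limit. Turning to paragraphs (e)–(i): (e) is engaged — the space is let for business use. (f) would limit (e) — the qualifying period is 215 days, meeting the 195 days threshold — but (g) sets (f) aside: (g) operates against (f): a current Annual Certificate is held. (h) is engaged (a current Category E Registration is held), but yields to (i): (i) is engaged — a current Schedule 2 Notice is held. Exception (a) does not apply.
Exception (b) is satisfied on its face — the coverage ratio is 22%, meeting the 19% threshold; a current Schedule 1 Exemption Letter is held. Turning to paragraphs (j)–(k): (j) operates — the property is publicly advertised. (k), which would lift (j), is inapplicable — aggregate throughput is 8,970 units, not below 7,860 units. (b) is therefore removed.
Exception (c) fails — rent is paid in cash.
Exception (d) does not apply: the detached garage is not part of the primary residence.
No exception is made out. Samir falls within the general rule.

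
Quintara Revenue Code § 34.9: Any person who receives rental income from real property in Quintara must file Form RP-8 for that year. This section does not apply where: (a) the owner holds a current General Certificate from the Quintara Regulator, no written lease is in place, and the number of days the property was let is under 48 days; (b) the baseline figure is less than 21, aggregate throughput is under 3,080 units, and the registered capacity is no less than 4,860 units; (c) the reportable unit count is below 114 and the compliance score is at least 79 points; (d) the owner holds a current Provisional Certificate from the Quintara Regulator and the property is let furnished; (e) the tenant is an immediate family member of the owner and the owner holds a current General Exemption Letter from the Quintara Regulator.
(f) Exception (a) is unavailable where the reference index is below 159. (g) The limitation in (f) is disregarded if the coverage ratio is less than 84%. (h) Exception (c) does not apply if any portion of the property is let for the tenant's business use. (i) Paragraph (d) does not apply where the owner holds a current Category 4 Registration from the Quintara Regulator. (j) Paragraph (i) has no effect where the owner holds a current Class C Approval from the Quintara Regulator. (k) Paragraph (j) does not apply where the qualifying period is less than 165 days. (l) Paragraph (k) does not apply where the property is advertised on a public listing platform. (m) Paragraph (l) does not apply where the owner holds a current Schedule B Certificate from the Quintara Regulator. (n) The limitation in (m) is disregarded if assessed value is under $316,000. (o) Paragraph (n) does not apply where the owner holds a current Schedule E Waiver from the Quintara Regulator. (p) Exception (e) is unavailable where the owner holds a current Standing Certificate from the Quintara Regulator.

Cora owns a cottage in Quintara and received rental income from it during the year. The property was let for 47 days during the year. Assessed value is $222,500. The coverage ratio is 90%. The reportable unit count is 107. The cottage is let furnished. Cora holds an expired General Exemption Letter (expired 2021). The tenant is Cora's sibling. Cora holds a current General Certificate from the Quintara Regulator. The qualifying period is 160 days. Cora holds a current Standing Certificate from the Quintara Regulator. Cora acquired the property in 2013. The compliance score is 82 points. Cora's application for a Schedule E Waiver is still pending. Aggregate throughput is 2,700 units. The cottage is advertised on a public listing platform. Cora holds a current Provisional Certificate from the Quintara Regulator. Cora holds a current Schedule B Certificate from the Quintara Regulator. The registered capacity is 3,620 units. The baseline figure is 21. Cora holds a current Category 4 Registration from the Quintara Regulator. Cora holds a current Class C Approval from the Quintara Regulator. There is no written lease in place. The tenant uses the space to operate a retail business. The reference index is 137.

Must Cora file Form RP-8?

No — exception (d) applies; Cora is not required to file Form RP-8.

Exception (a) is satisfied on its face — a current General Certificate is held; there is no written lease; the number of days the property was let is 47 days, under the 48 days limit. However, paragraphs (f)–(g) must be considered: (f) is engaged — the reference index is 137, below the 159 limit. (g), which would lift (f), is inapplicable — the coverage ratio is 90%, not less than 84%. (a) is therefore removed.
Exception (b) fails — the baseline figure is 21, not less than 21.
Exception (c) is satisfied on its face — the reportable unit count is 107, below the 114 limit; the compliance score is 82 points, meeting the 79 points threshold. But applying paragraph (h): (h) applies — the space is let for business use. (c) is therefore removed.
Exception (d)'s conditions are all satisfied: a current Provisional Certificate is held; the property is let furnished. Under paragraphs (i)–(o): (i) is engaged (a current Category 4 Registration is held), but is displaced by (j): (j) applies — a current Class C Approval is held. (k) is triggered (the qualifying period is 160 days, less than the 165 days limit), but yields to (l): (l) applies — the property is publicly advertised. (m) would limit (l) — a current Schedule B Certificate is held — but (n) sets (m) aside: (n) operates against (m): assessed value is $222,500, under the $316,000 limit. (o) is not engaged (there is no Schedule E Waiver in force), so (n) stands. So (d) applies.
Exception (e) does not apply: the General Exemption Letter is not current.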